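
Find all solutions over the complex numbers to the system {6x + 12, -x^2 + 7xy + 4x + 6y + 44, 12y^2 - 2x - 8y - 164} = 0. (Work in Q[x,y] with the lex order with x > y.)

{(-2, 4)}

Compute a lex Gröbner basis by Buchberger's algorithm.
f_1 = 6x + 12, LT = x.
f_2 = -x^2 + 7xy + 4x + 6y + 44, LT = x^2.
f_3 = -2x + 12y^2 - 8y - 164, LT = x.

S(f_1,f_2): lcm = x^2. S = 7xy + 6x + 6y + 44.
  leading term xy: subtract (7/6y)·f_1 from 7xy + 6x + 6y + 44 → 6x - 8y + 44
  leading term x: subtract (1)·f_1 from 6x - 8y + 44 → -8y + 32
  leading term y: no divisor's leading term divides it; move -8y to the remainder.
  leading term 1: no divisor's leading term divides it; move 32 to the remainder.
  remainder -8y + 32 ≠ 0; add h_4 = -8y + 32 to the basis.

The other S-polynomials (S(f_1,f_3), S(f_2,f_3), S(f_1,h_4), S(f_2,h_4), S(f_3,h_4)) all reduce to 0 modulo the current basis, so we have a Gröbner basis.
Inter-reduce: drop elements whose leading term is divisible by another's, tail-reduce, and make monic.
Reduced Gröbner basis: {x + 2, y - 4}.

Elimination: the polynomial y - 4 lies in the elimination ideal for y, so y ∈ {4}. For each such y, the remaining basis elements (now univariate) give the rest of the solution.
  y = 4: the earlier basis element becomes x + 2 = 0, giving x = -2 — point (-2, 4).
Check: every point annihilates each of the original generators.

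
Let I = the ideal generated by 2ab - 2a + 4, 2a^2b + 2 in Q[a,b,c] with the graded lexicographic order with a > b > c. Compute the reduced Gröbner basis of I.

G = {b^2 + 2b + 1, a - 1/2b - 3/2}

f_1 = 2ab - 2a + 4, LT = ab.
f_2 = 2a^2b + 2, LT = a^2b.

S(f_1,f_2): lcm = a^2b. S = -a^2 + 2a - 1.
  leading term a^2: no divisor's leading term divides it; move -a^2 to the remainder.
  leading term a: no divisor's leading term divides it; move 2a to the remainder.
  leading term 1: no divisor's leading term divides it; move -1 to the remainder.
  remainder -a^2 + 2a - 1 ≠ 0; add g_3 = -a^2 + 2a - 1 to the basis.

S(f_1,g_3): lcm = a^2b. S = -a^2 + 2ab + 2a - b.
  leading term a^2: subtract (1)·g_3 from -a^2 + 2ab + 2a - b → 2ab - b + 1
  leading term ab: subtract (1)·f_1 from 2ab - b + 1 → 2a - b - 3
  leading term a: no divisor's leading term divides it; move 2a to the remainder.
  leading term b: no divisor's leading term divides it; move -b to the remainder.
  leading term 1: no divisor's leading term divides it; move -3 to the remainder.
  remainder 2a - b - 3 ≠ 0; add g_4 = 2a - b - 3 to the basis.

S(f_1,g_4): lcm = ab. S = 1/2b^2 - a + 3/2b + 2.
  leading term b^2: no divisor's leading term divides it; move 1/2b^2 to the remainder.
  leading term a: subtract (-1/2)·g_4 from -a + 3/2b + 2 → b + 1/2
  leading term b: no divisor's leading term divides it; move b to the remainder.
  leading term 1: no divisor's leading term divides it; move 1/2 to the remainder.
  remainder 1/2b^2 + b + 1/2 ≠ 0; add g_5 = 1/2b^2 + b + 1/2 to the basis.

The other S-polynomials (S(f_2,g_3), S(f_2,g_4), S(g_3,g_4), S(f_1,g_5), S(f_2,g_5), S(g_3,g_5), S(g_4,g_5)) all reduce to 0 modulo the current basis, so we have a Gröbner basis.
Inter-reduce: drop elements whose leading term is divisible by another's, tail-reduce, and make monic.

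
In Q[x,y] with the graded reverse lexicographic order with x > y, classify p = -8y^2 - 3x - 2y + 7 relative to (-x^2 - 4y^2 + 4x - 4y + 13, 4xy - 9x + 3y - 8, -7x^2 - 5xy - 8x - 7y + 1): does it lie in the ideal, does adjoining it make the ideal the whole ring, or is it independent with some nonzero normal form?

First compute the reduced Gröbner basis of I by Buchberger's algorithm.
f_1 = -x^2 - 4y^2 + 4x - 4y + 13, LT = x^2.
f_2 = 4xy - 9x + 3y - 8, LT = xy.
f_3 = -7x^2 - 5xy - 8x - 7y + 1, LT = x^2.

S(f_1,f_2): lcm = x^2y. S = 4y^3 + 9/4x^2 - 19/4xy + 4y^2 + 2x - 13y.
  reduce S modulo (f_1, f_2, f_3):
  remainder 4y^3 - 5y^2 + 5/16x - 295/16y + 79/4 ≠ 0; add h_4 = 4y^3 - 5y^2 + 5/16x - 295/16y + 79/4 to the basis.

S(f_1,f_3): lcm = x^2. S = -5/7xy + 4y^2 - 36/7x + 3y - 90/7.
  reduce S modulo (f_1, f_2, f_3, h_4):
  remainder 4y^2 - 27/4x + 99/28y - 100/7 ≠ 0; add h_5 = 4y^2 - 27/4x + 99/28y - 100/7 to the basis.

S(f_2,f_3): lcm = x^2y. S = -5/7xy^2 - 9/4x^2 - 11/28xy - y^2 - 2x + 1/7y.
  reduce S modulo (f_1, f_2, f_3, h_4, h_5):
  remainder -491/448x + 5235/3136y - 271/98 ≠ 0; add h_6 = -491/448x + 5235/3136y - 271/98 to the basis.

S(f_2,h_5): lcm = xy^2. S = 27/16x^2 - 351/112xy + 3/4y^2 + 25/7x - 2y.
  reduce S modulo (f_1, f_2, f_3, h_4, h_5, h_6):
  remainder -4441063/384944y + 4441063/384944 ≠ 0; add h_7 = -4441063/384944y + 4441063/384944 to the basis.

The other S-polynomials (S(f_1,h_4), S(f_2,h_4), S(f_3,h_4), S(f_1,h_5), S(f_3,h_5), S(h_4,h_5), S(f_1,h_6), S(f_2,h_6), S(f_3,h_6), S(h_4,h_6), S(h_5,h_6), S(f_1,h_7), S(f_2,h_7), S(f_3,h_7), S(h_4,h_7), S(h_5,h_7), S(h_6,h_7)) all reduce to 0 modulo the current basis, so we have a Gröbner basis.
Inter-reduce: drop elements whose leading term is divisible by another's, tail-reduce, and make monic.
Reduced Gröbner basis: {x + 1, y - 1}.
Label its elements g_1 = x + 1, g_2 = y - 1.

Reduce p = -8y^2 - 3x - 2y + 7 modulo G:
  leading term y^2: subtract (-8y)·g_2 from -8y^2 - 3x - 2y + 7 → -3x - 10y + 7
  leading term x: subtract (-3)·g_1 from -3x - 10y + 7 → -10y + 10
  leading term y: subtract (-10)·g_2 from -10y + 10 → 0
  normal form = 0.
Since the normal form is 0, p ∈ I.

-8y^2 - 3x - 2y + 7 lies in I (it reduces to 0).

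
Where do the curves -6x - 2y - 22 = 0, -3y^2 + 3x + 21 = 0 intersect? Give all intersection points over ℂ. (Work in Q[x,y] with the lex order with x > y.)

{(-3, -2), (-38/9, 5/3)}

Compute a lex Gröbner basis by Buchberger's algorithm.
f_1 = -6x - 2y - 22, LT = x.
f_2 = 3x - 3y^2 + 21, LT = x.

S(f_1,f_2): lcm = x. S = y^2 + 1/3y - 10/3.
  reduce S modulo (f_1, f_2):
  remainder y^2 + 1/3y - 10/3 ≠ 0; add h_3 = y^2 + 1/3y - 10/3 to the basis.

The other S-polynomials (S(f_1,h_3), S(f_2,h_3)) all reduce to 0 modulo the current basis, so we have a Gröbner basis.
Inter-reduce: drop elements whose leading term is divisible by another's, tail-reduce, and make monic.
Reduced Gröbner basis: {x + 1/3y + 11/3, y^2 + 1/3y - 10/3}.

Elimination: the polynomial y^2 + 1/3y - 10/3 lies in the elimination ideal for y, so y ∈ {-2, 5/3}. For each such y, the remaining basis elements (now univariate) give the rest of the solution.
  y = -2: the earlier basis element becomes x + 3 = 0, giving x = -3 — point (-3, -2).
  y = 5/3: the earlier basis element becomes x + 38/9 = 0, giving x = -38/9 — point (-38/9, 5/3).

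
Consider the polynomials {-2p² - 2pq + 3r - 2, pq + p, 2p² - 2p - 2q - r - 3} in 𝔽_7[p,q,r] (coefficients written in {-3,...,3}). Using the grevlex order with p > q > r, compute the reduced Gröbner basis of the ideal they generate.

G = {p² - p + 2r + 1, pr + 2p, r² - r + 1, q - r - 1}

f_1 = -2p² - 2pq + 3r - 2, LT = p².
f_2 = pq + p, LT = pq.
f_3 = 2p² - 2p - 2q - r - 3, LT = p².

S(f_1,f_2): lcm = p²q. S = pq² - p² + 2qr + q.
  leading term pq²: subtract (q)·f_2 from pq² - p² + 2qr + q → -p² - pq + 2qr + q
  leading term p²: subtract (-3)·f_1 from -p² - pq + 2qr + q → 2qr + q + 2r + 1
  leading term qr: no divisor's leading term divides it; move 2qr to the remainder.
  leading term q: no divisor's leading term divides it; move q to the remainder.
  leading term r: no divisor's leading term divides it; move 2r to the remainder.
  leading term 1: no divisor's leading term divides it; move 1 to the remainder.
  remainder 2qr + q + 2r + 1 ≠ 0; add g_4 = 2qr + q + 2r + 1 to the basis.

S(f_1,f_3): lcm = p². S = pq + p + q - r - 1.
  leading term pq: subtract (1)·f_2 from pq + p + q - r - 1 → q - r - 1
  leading term q: no divisor's leading term divides it; move q to the remainder.
  leading term r: no divisor's leading term divides it; move -r to the remainder.
  leading term 1: no divisor's leading term divides it; move -1 to the remainder.
  remainder q - r - 1 ≠ 0; add g_5 = q - r - 1 to the basis.

S(f_2,g_5): lcm = pq. S = pr + 2p.
  leading term pr: no divisor's leading term divides it; move pr to the remainder.
  leading term p: no divisor's leading term divides it; move 2p to the remainder.
  remainder pr + 2p ≠ 0; add g_6 = pr + 2p to the basis.

S(g_4,g_5): lcm = qr. S = r² - 3q + 2r - 3.
  leading term r²: no divisor's leading term divides it; move r² to the remainder.
  leading term q: subtract (-3)·g_5 from -3q + 2r - 3 → -r + 1
  leading term r: no divisor's leading term divides it; move -r to the remainder.
  leading term 1: no divisor's leading term divides it; move 1 to the remainder.
  remainder r² - r + 1 ≠ 0; add g_7 = r² - r + 1 to the basis.

The other S-polynomials (S(f_2,f_3), S(f_1,g_4), S(f_2,g_4), S(f_3,g_4), S(f_1,g_5), S(f_3,g_5), S(f_1,g_6), S(f_2,g_6), S(f_3,g_6), S(g_4,g_6), S(g_5,g_6), S(f_1,g_7), S(f_2,g_7), S(f_3,g_7), S(g_4,g_7), S(g_5,g_7), S(g_6,g_7)) all reduce to 0 modulo the current basis, so we have a Gröbner basis.
Inter-reduce: drop elements whose leading term is divisible by another's, tail-reduce, and make monic.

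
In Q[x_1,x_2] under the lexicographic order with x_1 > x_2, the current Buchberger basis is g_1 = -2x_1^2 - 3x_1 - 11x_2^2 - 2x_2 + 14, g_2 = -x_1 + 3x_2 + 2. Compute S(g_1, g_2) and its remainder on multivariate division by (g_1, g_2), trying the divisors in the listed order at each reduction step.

lcm(LM(g_1), LM(g_2)) = x_1^2.
S = (lcm/LT(g_1))·g_1 − (lcm/LT(g_2))·g_2 = 3x_1x_2 + 7/2x_1 + 11/2x_2^2 + x_2 - 7.
Reduce S modulo (g_1, g_2) in that order:
  leading term x_1x_2: subtract (-3x_2)·g_2 from 3x_1x_2 + 7/2x_1 + 11/2x_2^2 + x_2 - 7 → 7/2x_1 + 29/2x_2^2 + 7x_2 - 7
  leading term x_1: subtract (-7/2)·g_2 from 7/2x_1 + 29/2x_2^2 + 7x_2 - 7 → 29/2x_2^2 + 35/2x_2
  leading term x_2^2: no divisor's leading term divides it; move 29/2x_2^2 to the remainder.
  leading term x_2: no divisor's leading term divides it; move 35/2x_2 to the remainder.
The remainder 29/2x_2^2 + 35/2x_2 is nonzero, so it would be added as the next basis element.

S(g_1, g_2) = 3x_1x_2 + 7/2x_1 + 11/2x_2^2 + x_2 - 7; remainder on division = 29/2x_2^2 + 35/2x_2.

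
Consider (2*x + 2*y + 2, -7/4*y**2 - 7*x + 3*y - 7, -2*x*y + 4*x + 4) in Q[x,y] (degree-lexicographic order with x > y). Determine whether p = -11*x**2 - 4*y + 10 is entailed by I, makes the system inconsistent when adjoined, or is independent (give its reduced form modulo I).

Adjoining -11*x**2 - 4*y + 10 makes the ideal the whole ring: the system is inconsistent.

First compute the reduced Gröbner basis of I by Buchberger's algorithm.
f_1 = 2*x + 2*y + 2, LT = x.
f_2 = -7/4*y**2 - 7*x + 3*y - 7, LT = y**2.
f_3 = -2*x*y + 4*x + 4, LT = x*y.

S(f_1,f_2): leading monomials are coprime, so the S-polynomial reduces to 0 (Buchberger's first criterion).
S(f_1,f_3): lcm = x*y. S = y**2 + 2*x + y + 2.
  leading term y**2: subtract (-4/7)·f_2 from y**2 + 2*x + y + 2 → -2*x + 19/7*y - 2
  leading term x: subtract (-1)·f_1 from -2*x + 19/7*y - 2 → 33/7*y
  leading term y: no divisor's leading term divides it; move 33/7*y to the remainder.
  remainder 33/7*y ≠ 0; add h_4 = 33/7*y to the basis.

S(f_2,f_3): lcm = x*y**2. S = 4*x**2 + 2/7*x*y + 4*x + 2*y.
  leading term x**2: subtract (2*x)·f_1 from 4*x**2 + 2/7*x*y + 4*x + 2*y → -26/7*x*y + 2*y
  leading term x*y: subtract (-13/7*y)·f_1 from -26/7*x*y + 2*y → 26/7*y**2 + 40/7*y
  leading term y**2: subtract (-104/49)·f_2 from 26/7*y**2 + 40/7*y → -104/7*x + 592/49*y - 104/7
  leading term x: subtract (-52/7)·f_1 from -104/7*x + 592/49*y - 104/7 → 1320/49*y
  leading term y: subtract (40/7)·h_4 from 1320/49*y → 0
  remainder 0.

S(f_1,h_4): leading monomials are coprime, so the S-polynomial reduces to 0 (Buchberger's first criterion).
S(f_2,h_4): lcm = y**2. S = 4*x - 12/7*y + 4.
  leading term x: subtract (2)·f_1 from 4*x - 12/7*y + 4 → -40/7*y
  leading term y: subtract (-40/33)·h_4 from -40/7*y → 0
  remainder 0.

S(f_3,h_4): lcm = x*y. S = -2*x - 2.
  leading term x: subtract (-1)·f_1 from -2*x - 2 → 2*y
  leading term y: subtract (14/33)·h_4 from 2*y → 0
  remainder 0.

Every S-polynomial of the final basis reduces to 0, so we have a Gröbner basis.
Inter-reduce: drop elements whose leading term is divisible by another's, tail-reduce, and make monic.
Reduced Gröbner basis: {x + 1, y}.
Label its elements g_1 = x + 1, g_2 = y.

Reduce p = -11*x**2 - 4*y + 10 modulo G:
  leading term x**2: subtract (-11*x)·g_1 from -11*x**2 - 4*y + 10 → 11*x - 4*y + 10
  leading term x: subtract (11)·g_1 from 11*x - 4*y + 10 → -4*y - 1
  leading term y: subtract (-4)·g_2 from -4*y - 1 → -1
  leading term 1: no divisor's leading term divides it; move -1 to the remainder.
  normal form = -1.
The normal form is nonzero, so p ∉ I. Since p minus its normal form lies in I, I + (p) = I + (r) where r = -1; decide whether this ideal is the whole ring.
Here r = -1 is a nonzero constant, hence a unit: 1 ∈ I + (p), the Gröbner basis of I + (p) is {1}, and the enlarged system has no common solution — adjoining p is inconsistent.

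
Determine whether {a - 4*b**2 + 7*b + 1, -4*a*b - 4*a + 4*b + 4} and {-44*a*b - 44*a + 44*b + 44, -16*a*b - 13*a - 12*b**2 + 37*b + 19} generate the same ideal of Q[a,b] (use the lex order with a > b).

Two ideals are equal iff their reduced Gröbner bases coincide (the reduced basis is unique for a fixed ordering).
Buchberger on the first generating set:
f_1 = a - 4*b**2 + 7*b + 1, LT = a.
f_2 = -4*a*b - 4*a + 4*b + 4, LT = a*b.

S(f_1,f_2): lcm = a*b. S = -a - 4*b**3 + 7*b**2 + 2*b + 1.
  leading term a: subtract (-1)·f_1 from -a - 4*b**3 + 7*b**2 + 2*b + 1 → -4*b**3 + 3*b**2 + 9*b + 2
  leading term b**3: no divisor's leading term divides it; move -4*b**3 to the remainder.
  leading term b**2: no divisor's leading term divides it; move 3*b**2 to the remainder.
  leading term b: no divisor's leading term divides it; move 9*b to the remainder.
  leading term 1: no divisor's leading term divides it; move 2 to the remainder.
  remainder -4*b**3 + 3*b**2 + 9*b + 2 ≠ 0; add g_3 = -4*b**3 + 3*b**2 + 9*b + 2 to the basis.

The other S-polynomials (S(f_1,g_3), S(f_2,g_3)) all reduce to 0 modulo the current basis, so we have a Gröbner basis.
Inter-reduce: drop elements whose leading term is divisible by another's, tail-reduce, and make monic.
Reduced Gröbner basis: {a - 4*b**2 + 7*b + 1, b**3 - 3/4*b**2 - 9/4*b - 1/2}.

Buchberger on the second generating set:
h_1 = -44*a*b - 44*a + 44*b + 44, LT = a*b.
h_2 = -16*a*b - 13*a - 12*b**2 + 37*b + 19, LT = a*b.

S(h_1,h_2): lcm = a*b. S = 3/16*a - 3/4*b**2 + 21/16*b + 3/16.
  leading term a: no divisor's leading term divides it; move 3/16*a to the remainder.
  leading term b**2: no divisor's leading term divides it; move -3/4*b**2 to the remainder.
  leading term b: no divisor's leading term divides it; move 21/16*b to the remainder.
  leading term 1: no divisor's leading term divides it; move 3/16 to the remainder.
  remainder 3/16*a - 3/4*b**2 + 21/16*b + 3/16 ≠ 0; add k_3 = 3/16*a - 3/4*b**2 + 21/16*b + 3/16 to the basis.

S(h_1,k_3): lcm = a*b. S = a + 4*b**3 - 7*b**2 - 2*b - 1.
  leading term a: subtract (16/3)·k_3 from a + 4*b**3 - 7*b**2 - 2*b - 1 → 4*b**3 - 3*b**2 - 9*b - 2
  leading term b**3: no divisor's leading term divides it; move 4*b**3 to the remainder.
  leading term b**2: no divisor's leading term divides it; move -3*b**2 to the remainder.
  leading term b: no divisor's leading term divides it; move -9*b to the remainder.
  leading term 1: no divisor's leading term divides it; move -2 to the remainder.
  remainder 4*b**3 - 3*b**2 - 9*b - 2 ≠ 0; add k_4 = 4*b**3 - 3*b**2 - 9*b - 2 to the basis.

The other S-polynomials (S(h_2,k_3), S(h_1,k_4), S(h_2,k_4), S(k_3,k_4)) all reduce to 0 modulo the current basis, so we have a Gröbner basis.
Inter-reduce: drop elements whose leading term is divisible by another's, tail-reduce, and make monic.
Reduced Gröbner basis: {a - 4*b**2 + 7*b + 1, b**3 - 3/4*b**2 - 9/4*b - 1/2}.

Same reduced basis, so the two generating sets span the same ideal.

Yes, the ideals are equal.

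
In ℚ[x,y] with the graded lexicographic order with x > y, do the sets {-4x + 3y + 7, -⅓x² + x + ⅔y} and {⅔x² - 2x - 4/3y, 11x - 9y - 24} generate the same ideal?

No, the ideals differ.

Since reduced Gröbner bases are canonical representatives of ideals under a given ordering, it suffices to compute and compare them.
Buchberger on the first generating set:
f_1 = -4x + 3y + 7, LT = x.
f_2 = -⅓x² + x + ⅔y, LT = x².

S(f_1,f_2): lcm = x². S = -¾xy + 5/4x + 2y.
  leading term xy: subtract (3/16y)·f_1 from -¾xy + 5/4x + 2y → -9/16y² + 5/4x + 11/16y
  leading term y²: no divisor's leading term divides it; move -9/16y² to the remainder.
  leading term x: subtract (-5/16)·f_1 from 5/4x + 11/16y → 13/8y + 35/16
  leading term y: no divisor's leading term divides it; move 13/8y to the remainder.
  leading term 1: no divisor's leading term divides it; move 35/16 to the remainder.
  remainder -9/16y² + 13/8y + 35/16 ≠ 0; add g_3 = -9/16y² + 13/8y + 35/16 to the basis.

S(f_1,g_3): leading monomials are coprime, so the S-polynomial reduces to 0 (Buchberger's first criterion).
S(f_2,g_3): leading monomials are coprime, so the S-polynomial reduces to 0 (Buchberger's first criterion).
Every S-polynomial of the final basis reduces to 0, so we have a Gröbner basis.
Inter-reduce: drop elements whose leading term is divisible by another's, tail-reduce, and make monic.
Reduced Gröbner basis: {y² - 26/9y - 35/9, x - ¾y - 7/4}.

Buchberger on the second generating set:
h_1 = ⅔x² - 2x - 4/3y, LT = x².
h_2 = 11x - 9y - 24, LT = x.

S(h_1,h_2): lcm = x². S = 9/11xy - 9/11x - 2y.
  leading term xy: subtract (9/121y)·h_2 from 9/11xy - 9/11x - 2y → 81/121y² - 9/11x - 26/121y
  leading term y²: no divisor's leading term divides it; move 81/121y² to the remainder.
  leading term x: subtract (-9/121)·h_2 from -9/11x - 26/121y → -107/121y - 216/121
  leading term y: no divisor's leading term divides it; move -107/121y to the remainder.
  leading term 1: no divisor's leading term divides it; move -216/121 to the remainder.
  remainder 81/121y² - 107/121y - 216/121 ≠ 0; add k_3 = 81/121y² - 107/121y - 216/121 to the basis.

S(h_1,k_3): leading monomials are coprime, so the S-polynomial reduces to 0 (Buchberger's first criterion).
S(h_2,k_3): leading monomials are coprime, so the S-polynomial reduces to 0 (Buchberger's first criterion).
Every S-polynomial of the final basis reduces to 0, so we have a Gröbner basis.
Inter-reduce: drop elements whose leading term is divisible by another's, tail-reduce, and make monic.
Reduced Gröbner basis: {y² - 107/81y - 8/3, x - 9/11y - 24/11}.

These differ, so the ideals are not equal.
The choice of monomial ordering does not affect the verdict — as long as both bases are computed under the same ordering, their equality decides ideal equality.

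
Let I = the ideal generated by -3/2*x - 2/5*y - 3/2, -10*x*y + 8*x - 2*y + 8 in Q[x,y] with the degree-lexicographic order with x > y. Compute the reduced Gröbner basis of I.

G = {y**2 + 11/5*y, x + 4/15*y + 1}

f_1 = -3/2*x - 2/5*y - 3/2, LT = x.
f_2 = -10*x*y + 8*x - 2*y + 8, LT = x*y.

S(f_1,f_2): lcm = x*y. S = 4/15*y**2 + 4/5*x + 4/5*y + 4/5.
  leading term y**2: no divisor's leading term divides it; move 4/15*y**2 to the remainder.
  leading term x: subtract (-8/15)·f_1 from 4/5*x + 4/5*y + 4/5 → 44/75*y
  leading term y: no divisor's leading term divides it; move 44/75*y to the remainder.
  remainder 4/15*y**2 + 44/75*y ≠ 0; add g_3 = 4/15*y**2 + 44/75*y to the basis.

S(f_1,g_3): leading monomials are coprime, so the S-polynomial reduces to 0 (Buchberger's first criterion).
S(f_2,g_3): lcm = x*y**2. S = -3*x*y + 1/5*y**2 - 4/5*y.
  leading term x*y: subtract (2*y)·f_1 from -3*x*y + 1/5*y**2 - 4/5*y → y**2 + 11/5*y
  leading term y**2: subtract (15/4)·g_3 from y**2 + 11/5*y → 0
  remainder 0.

Every S-polynomial of the final basis reduces to 0, so we have a Gröbner basis.
Inter-reduce: drop elements whose leading term is divisible by another's, tail-reduce, and make monic.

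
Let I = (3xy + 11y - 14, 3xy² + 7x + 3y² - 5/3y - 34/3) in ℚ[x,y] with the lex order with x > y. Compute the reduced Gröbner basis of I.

G = {x - 8/7y² + 37/21y - 34/21, y³ - 37/24y² + 37/8y - 49/12}

f_1 = 3xy + 11y - 14, LT = xy.
f_2 = 3xy² + 7x + 3y² - 5/3y - 34/3, LT = xy².

S(f_1,f_2): lcm = xy². S = -7/3x + 8/3y² - 37/9y + 34/9.
  reduce S modulo (f_1, f_2):
  remainder -7/3x + 8/3y² - 37/9y + 34/9 ≠ 0; add g_3 = -7/3x + 8/3y² - 37/9y + 34/9 to the basis.

S(f_1,g_3): lcm = xy. S = 8/7y³ - 37/21y² + 37/7y - 14/3.
  reduce S modulo (f_1, f_2, g_3):
  remainder 8/7y³ - 37/21y² + 37/7y - 14/3 ≠ 0; add g_4 = 8/7y³ - 37/21y² + 37/7y - 14/3 to the basis.

The other S-polynomials (S(f_2,g_3), S(f_1,g_4), S(f_2,g_4), S(g_3,g_4)) all reduce to 0 modulo the current basis, so we have a Gröbner basis.
Inter-reduce: drop elements whose leading term is divisible by another's, tail-reduce, and make monic.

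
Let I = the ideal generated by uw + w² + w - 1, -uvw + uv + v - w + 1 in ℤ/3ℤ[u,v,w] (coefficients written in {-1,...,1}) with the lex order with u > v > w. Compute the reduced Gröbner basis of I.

f_1 = uw + w² + w - 1, LT = uw.
f_2 = -uvw + uv + v - w + 1, LT = uvw.

S(f_1,f_2): lcm = uvw. S = uv + vw² + vw - w + 1.
  leading term uv: no divisor's leading term divides it; move uv to the remainder.
  leading term vw²: no divisor's leading term divides it; move vw² to the remainder.
  leading term vw: no divisor's leading term divides it; move vw to the remainder.
  leading term w: no divisor's leading term divides it; move -w to the remainder.
  leading term 1: no divisor's leading term divides it; move 1 to the remainder.
  remainder uv + vw² + vw - w + 1 ≠ 0; add g_3 = uv + vw² + vw - w + 1 to the basis.

S(f_1,g_3): lcm = uvw. S = -vw³ + vw - v + w² - w.
  leading term vw³: no divisor's leading term divides it; move -vw³ to the remainder.
  leading term vw: no divisor's leading term divides it; move vw to the remainder.
  leading term v: no divisor's leading term divides it; move -v to the remainder.
  leading term w²: no divisor's leading term divides it; move w² to the remainder.
  leading term w: no divisor's leading term divides it; move -w to the remainder.
  remainder -vw³ + vw - v + w² - w ≠ 0; add g_4 = -vw³ + vw - v + w² - w to the basis.

S(f_2,g_3): lcm = uvw. S = -uv - vw³ - vw² - v + w² - 1.
  leading term uv: subtract (-1)·g_3 from -uv - vw³ - vw² - v + w² - 1 → -vw³ + vw - v + w² - w
  leading term vw³: subtract (1)·g_4 from -vw³ + vw - v + w² - w → 0
  remainder 0.

S(f_1,g_4): lcm = uvw³. S = uvw - uv + uw² - uw + vw⁴ + vw³ - vw².
  leading term uvw: subtract (v)·f_1 from uvw - uv + uw² - uw + vw⁴ + vw³ - vw² → -uv + uw² - uw + vw⁴ + vw³ + vw² - vw + v
  leading term uv: subtract (-1)·g_3 from -uv + uw² - uw + vw⁴ + vw³ + vw² - vw + v → uw² - uw + vw⁴ + vw³ - vw² + v - w + 1
  leading term uw²: subtract (w)·f_1 from uw² - uw + vw⁴ + vw³ - vw² + v - w + 1 → -uw + vw⁴ + vw³ - vw² + v - w³ - w² + 1
  leading term uw: subtract (-1)·f_1 from -uw + vw⁴ + vw³ - vw² + v - w³ - w² + 1 → vw⁴ + vw³ - vw² + v - w³ + w
  leading term vw⁴: subtract (-w)·g_4 from vw⁴ + vw³ - vw² + v - w³ + w → vw³ - vw + v - w² + w
  leading term vw³: subtract (-1)·g_4 from vw³ - vw + v - w² + w → 0
  remainder 0.

S(f_2,g_4): lcm = uvw³. S = -uvw² + uvw - uv + uw² - uw - vw² + w³ - w².
  leading term uvw²: subtract (-vw)·f_1 from -uvw² + uvw - uv + uw² - uw - vw² + w³ - w² → uvw - uv + uw² - uw + vw³ - vw + w³ - w²
  leading term uvw: subtract (v)·f_1 from uvw - uv + uw² - uw + vw³ - vw + w³ - w² → -uv + uw² - uw + vw³ - vw² + vw + v + w³ - w²
  leading term uv: subtract (-1)·g_3 from -uv + uw² - uw + vw³ - vw² + vw + v + w³ - w² → uw² - uw + vw³ - vw + v + w³ - w² - w + 1
  leading term uw²: subtract (w)·f_1 from uw² - uw + vw³ - vw + v + w³ - w² - w + 1 → -uw + vw³ - vw + v + w² + 1
  leading term uw: subtract (-1)·f_1 from -uw + vw³ - vw + v + w² + 1 → vw³ - vw + v - w² + w
  leading term vw³: subtract (-1)·g_4 from vw³ - vw + v - w² + w → 0
  remainder 0.

S(g_3,g_4): lcm = uvw³. S = uvw - uv + uw² - uw + vw⁵ + vw⁴ - w⁴ + w³.
  leading term uvw: subtract (v)·f_1 from uvw - uv + uw² - uw + vw⁵ + vw⁴ - w⁴ + w³ → -uv + uw² - uw + vw⁵ + vw⁴ - vw² - vw + v - w⁴ + w³
  leading term uv: subtract (-1)·g_3 from -uv + uw² - uw + vw⁵ + vw⁴ - vw² - vw + v - w⁴ + w³ → uw² - uw + vw⁵ + vw⁴ + v - w⁴ + w³ - w + 1
  leading term uw²: subtract (w)·f_1 from uw² - uw + vw⁵ + vw⁴ + v - w⁴ + w³ - w + 1 → -uw + vw⁵ + vw⁴ + v - w⁴ - w² + 1
  leading term uw: subtract (-1)·f_1 from -uw + vw⁵ + vw⁴ + v - w⁴ - w² + 1 → vw⁵ + vw⁴ + v - w⁴ + w
  leading term vw⁵: subtract (-w²)·g_4 from vw⁵ + vw⁴ + v - w⁴ + w → vw⁴ + vw³ - vw² + v - w³ + w
  leading term vw⁴: subtract (-w)·g_4 from vw⁴ + vw³ - vw² + v - w³ + w → vw³ - vw + v - w² + w
  leading term vw³: subtract (-1)·g_4 from vw³ - vw + v - w² + w → 0
  remainder 0.

Every S-polynomial of the final basis reduces to 0, so we have a Gröbner basis.
Inter-reduce: drop elements whose leading term is divisible by another's, tail-reduce, and make monic.

G = {uv + vw² + vw - w + 1, uw + w² + w - 1, vw³ - vw + v - w² + w}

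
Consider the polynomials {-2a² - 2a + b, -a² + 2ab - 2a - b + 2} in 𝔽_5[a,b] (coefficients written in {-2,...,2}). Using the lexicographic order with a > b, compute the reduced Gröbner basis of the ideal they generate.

This is the nonlinear analogue of row-reducing a linear system.

f_1 = -2a² - 2a + b, LT = a².
f_2 = -a² + 2ab - 2a - b + 2, LT = a².

S(f_1,f_2): lcm = a². S = 2ab - a + b + 2.
  leading term ab: no divisor's leading term divides it; move 2ab to the remainder.
  leading term a: no divisor's leading term divides it; move -a to the remainder.
  leading term b: no divisor's leading term divides it; move b to the remainder.
  leading term 1: no divisor's leading term divides it; move 2 to the remainder.
  remainder 2ab - a + b + 2 ≠ 0; add g_3 = 2ab - a + b + 2 to the basis.

S(f_1,g_3): lcm = a²b. S = -2a² - 2ab - a + 2b².
  leading term a²: subtract (1)·f_1 from -2a² - 2ab - a + 2b² → -2ab + a + 2b² - b
  leading term ab: subtract (-1)·g_3 from -2ab + a + 2b² - b → 2b² + 2
  leading term b²: no divisor's leading term divides it; move 2b² to the remainder.
  leading term 1: no divisor's leading term divides it; move 2 to the remainder.
  remainder 2b² + 2 ≠ 0; add g_4 = 2b² + 2 to the basis.

S(f_2,g_3): lcm = a²b. S = -2a² - 2ab² - ab - a + b² - 2b.
  leading term a²: subtract (1)·f_1 from -2a² - 2ab² - ab - a + b² - 2b → -2ab² - ab + a + b² + 2b
  leading term ab²: subtract (-b)·g_3 from -2ab² - ab + a + b² + 2b → -2ab + a + 2b² - b
  leading term ab: subtract (-1)·g_3 from -2ab + a + 2b² - b → 2b² + 2
  leading term b²: subtract (1)·g_4 from 2b² + 2 → 0
  remainder 0.

S(f_1,g_4): leading monomials are coprime, so the S-polynomial reduces to 0 (Buchberger's first criterion).
S(f_2,g_4): leading monomials are coprime, so the S-polynomial reduces to 0 (Buchberger's first criterion).
S(g_3,g_4): lcm = ab². S = 2ab - a - 2b² + b.
  leading term ab: subtract (1)·g_3 from 2ab - a - 2b² + b → -2b² - 2
  leading term b²: subtract (-1)·g_4 from -2b² - 2 → 0
  remainder 0.

Every S-polynomial of the final basis reduces to 0, so we have a Gröbner basis.
Inter-reduce: drop elements whose leading term is divisible by another's, tail-reduce, and make monic.

G = {a² + a + 2b, ab + 2a - 2b + 1, b² + 1}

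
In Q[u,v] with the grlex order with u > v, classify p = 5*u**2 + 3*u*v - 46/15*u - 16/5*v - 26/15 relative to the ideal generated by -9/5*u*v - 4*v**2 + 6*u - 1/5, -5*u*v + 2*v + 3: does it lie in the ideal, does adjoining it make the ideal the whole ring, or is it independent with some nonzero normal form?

5*u**2 + 3*u*v - 46/15*u - 16/5*v - 26/15 lies in I (it reduces to 0).

First compute the reduced Gröbner basis of I by Buchberger's algorithm.
f_1 = -9/5*u*v - 4*v**2 + 6*u - 1/5, LT = u*v.
f_2 = -5*u*v + 2*v + 3, LT = u*v.

S(f_1,f_2): lcm = u*v. S = 20/9*v**2 - 10/3*u + 2/5*v + 32/45.
  leading term v**2: no divisor's leading term divides it; move 20/9*v**2 to the remainder.
  leading term u: no divisor's leading term divides it; move -10/3*u to the remainder.
  leading term v: no divisor's leading term divides it; move 2/5*v to the remainder.
  leading term 1: no divisor's leading term divides it; move 32/45 to the remainder.
  remainder 20/9*v**2 - 10/3*u + 2/5*v + 32/45 ≠ 0; add h_3 = 20/9*v**2 - 10/3*u + 2/5*v + 32/45 to the basis.

S(f_1,h_3): lcm = u*v**2. S = 20/9*v**3 + 3/2*u**2 - 527/150*u*v - 8/25*u + 1/9*v.
  leading term v**3: subtract (v)·h_3 from 20/9*v**3 + 3/2*u**2 - 527/150*u*v - 8/25*u + 1/9*v → 3/2*u**2 - 9/50*u*v - 2/5*v**2 - 8/25*u - 3/5*v
  leading term u**2: no divisor's leading term divides it; move 3/2*u**2 to the remainder.
  leading term u*v: subtract (1/10)·f_1 from -9/50*u*v - 2/5*v**2 - 8/25*u - 3/5*v → -23/25*u - 3/5*v + 1/50
  leading term u: no divisor's leading term divides it; move -23/25*u to the remainder.
  leading term v: no divisor's leading term divides it; move -3/5*v to the remainder.
  leading term 1: no divisor's leading term divides it; move 1/50 to the remainder.
  remainder 3/2*u**2 - 23/25*u - 3/5*v + 1/50 ≠ 0; add h_4 = 3/2*u**2 - 23/25*u - 3/5*v + 1/50 to the basis.

The other S-polynomials (S(f_2,h_3), S(f_1,h_4), S(f_2,h_4), S(h_3,h_4)) all reduce to 0 modulo the current basis, so we have a Gröbner basis.
Inter-reduce: drop elements whose leading term is divisible by another's, tail-reduce, and make monic.
Reduced Gröbner basis: {u**2 - 46/75*u - 2/5*v + 1/75, u*v - 2/5*v - 3/5, v**2 - 3/2*u + 9/50*v + 8/25}.
Label its elements g_1 = u**2 - 46/75*u - 2/5*v + 1/75, g_2 = u*v - 2/5*v - 3/5, g_3 = v**2 - 3/2*u + 9/50*v + 8/25.

Reduce p = 5*u**2 + 3*u*v - 46/15*u - 16/5*v - 26/15 modulo G:
  leading term u**2: subtract (5)·g_1 from 5*u**2 + 3*u*v - 46/15*u - 16/5*v - 26/15 → 3*u*v - 6/5*v - 9/5
  leading term u*v: subtract (3)·g_2 from 3*u*v - 6/5*v - 9/5 → 0
  normal form = 0.
Since the normal form is 0, p ∈ I.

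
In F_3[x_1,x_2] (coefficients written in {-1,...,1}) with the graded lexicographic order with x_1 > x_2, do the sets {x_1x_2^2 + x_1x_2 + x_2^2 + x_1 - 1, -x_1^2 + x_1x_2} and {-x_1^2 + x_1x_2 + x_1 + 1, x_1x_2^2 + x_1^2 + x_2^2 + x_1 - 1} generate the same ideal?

No, the ideals differ.

Since reduced Gröbner bases are canonical representatives of ideals under a given ordering, it suffices to compute and compare them.
Buchberger on the first generating set:
f_1 = x_1x_2^2 + x_1x_2 + x_2^2 + x_1 - 1, LT = x_1x_2^2.
f_2 = -x_1^2 + x_1x_2, LT = x_1^2.

S(f_1,f_2): lcm = x_1^2x_2^2. S = x_1x_2^3 + x_1^2x_2 + x_1x_2^2 + x_1^2 - x_1.
  reduce S modulo (f_1, f_2):
  remainder -x_2^3 - x_1x_2 - x_2^2 + x_1 + x_2 + 1 ≠ 0; add g_3 = -x_2^3 - x_1x_2 - x_2^2 + x_1 + x_2 + 1 to the basis.

The other S-polynomials (S(f_1,g_3), S(f_2,g_3)) all reduce to 0 modulo the current basis, so we have a Gröbner basis.
Inter-reduce: drop elements whose leading term is divisible by another's, tail-reduce, and make monic.
Reduced Gröbner basis: {x_1x_2^2 + x_1x_2 + x_2^2 + x_1 - 1, x_2^3 + x_1x_2 + x_2^2 - x_1 - x_2 - 1, x_1^2 - x_1x_2}.

Buchberger on the second generating set:
h_1 = -x_1^2 + x_1x_2 + x_1 + 1, LT = x_1^2.
h_2 = x_1x_2^2 + x_1^2 + x_2^2 + x_1 - 1, LT = x_1x_2^2.

S(h_1,h_2): lcm = x_1^2x_2^2. S = -x_1x_2^3 - x_1^3 + x_1x_2^2 - x_1^2 - x_2^2 + x_1.
  reduce S modulo (h_1, h_2):
  remainder x_2^3 + x_1x_2 + x_2^2 - x_1 - x_2 + 1 ≠ 0; add k_3 = x_2^3 + x_1x_2 + x_2^2 - x_1 - x_2 + 1 to the basis.

The other S-polynomials (S(h_1,k_3), S(h_2,k_3)) all reduce to 0 modulo the current basis, so we have a Gröbner basis.
Inter-reduce: drop elements whose leading term is divisible by another's, tail-reduce, and make monic.
Reduced Gröbner basis: {x_1x_2^2 + x_1x_2 + x_2^2 - x_1, x_2^3 + x_1x_2 + x_2^2 - x_1 - x_2 + 1, x_1^2 - x_1x_2 - x_1 - 1}.

The bases are distinct; the ideals are different.
The choice of monomial ordering does not affect the verdict — as long as both bases are computed under the same ordering, their equality decides ideal equality.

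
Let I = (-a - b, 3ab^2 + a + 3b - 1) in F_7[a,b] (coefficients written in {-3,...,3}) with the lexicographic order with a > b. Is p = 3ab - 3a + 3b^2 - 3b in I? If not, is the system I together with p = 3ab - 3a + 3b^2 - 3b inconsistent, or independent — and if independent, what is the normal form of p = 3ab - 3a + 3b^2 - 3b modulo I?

3ab - 3a + 3b^2 - 3b lies in I (it reduces to 0).

First compute the reduced Gröbner basis of I by Buchberger's algorithm.
f_1 = -a - b, LT = a.
f_2 = 3ab^2 + a + 3b - 1, LT = ab^2.

S(f_1,f_2): lcm = ab^2. S = 2a + b^3 - b - 2.
  leading term a: subtract (-2)·f_1 from 2a + b^3 - b - 2 → b^3 - 3b - 2
  leading term b^3: no divisor's leading term divides it; move b^3 to the remainder.
  leading term b: no divisor's leading term divides it; move -3b to the remainder.
  leading term 1: no divisor's leading term divides it; move -2 to the remainder.
  remainder b^3 - 3b - 2 ≠ 0; add h_3 = b^3 - 3b - 2 to the basis.

The other S-polynomials (S(f_1,h_3), S(f_2,h_3)) all reduce to 0 modulo the current basis, so we have a Gröbner basis.
Inter-reduce: drop elements whose leading term is divisible by another's, tail-reduce, and make monic.
Reduced Gröbner basis: {a + b, b^3 - 3b - 2}.
Label its elements g_1 = a + b, g_2 = b^3 - 3b - 2.

Reduce p = 3ab - 3a + 3b^2 - 3b modulo G:
  leading term ab: subtract (3b)·g_1 from 3ab - 3a + 3b^2 - 3b → -3a - 3b
  leading term a: subtract (-3)·g_1 from -3a - 3b → 0
  normal form = 0.
Since the normal form is 0, p ∈ I.

Ideal membership is decidable via reduction modulo a Gröbner basis.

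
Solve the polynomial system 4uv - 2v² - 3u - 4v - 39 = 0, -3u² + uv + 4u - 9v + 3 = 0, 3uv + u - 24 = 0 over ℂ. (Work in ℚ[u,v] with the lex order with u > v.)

{(-3, -3)}

Compute a lex Gröbner basis by Buchberger's algorithm.
f_1 = 4uv - 3u - 2v² - 4v - 39, LT = uv.
f_2 = -3u² + uv + 4u - 9v + 3, LT = u².
f_3 = 3uv + u - 24, LT = uv.

S(f_1,f_2): lcm = u²v. S = -¾u² - ⅙uv² + ⅓uv - 39/4u - 3v² + v.
  leading term u²: subtract (¼)·f_2 from -¾u² - ⅙uv² + ⅓uv - 39/4u - 3v² + v → -⅙uv² + 1/12uv - 43/4u - 3v² + 13/4v - ¾
  leading term uv²: subtract (-1/24v)·f_1 from -⅙uv² + 1/12uv - 43/4u - 3v² + 13/4v - ¾ → -1/24uv - 43/4u - 1/12v³ - 19/6v² + 13/8v - ¾
  leading term uv: subtract (-1/96)·f_1 from -1/24uv - 43/4u - 1/12v³ - 19/6v² + 13/8v - ¾ → -345/32u - 1/12v³ - 51/16v² + 19/12v - 37/32
  leading term u: no divisor's leading term divides it; move -345/32u to the remainder.
  leading term v³: no divisor's leading term divides it; move -1/12v³ to the remainder.
  leading term v²: no divisor's leading term divides it; move -51/16v² to the remainder.
  leading term v: no divisor's leading term divides it; move 19/12v to the remainder.
  leading term 1: no divisor's leading term divides it; move -37/32 to the remainder.
  remainder -345/32u - 1/12v³ - 51/16v² + 19/12v - 37/32 ≠ 0; add h_4 = -345/32u - 1/12v³ - 51/16v² + 19/12v - 37/32 to the basis.

S(f_1,f_3): lcm = uv. S = -13/12u - ½v² - v - 7/4.
  leading term u: subtract (104/1035)·h_4 from -13/12u - ½v² - v - 7/4 → 26/3105v³ - 62/345v² - 3599/3105v - 1691/1035
  leading term v³: no divisor's leading term divides it; move 26/3105v³ to the remainder.
  leading term v²: no divisor's leading term divides it; move -62/345v² to the remainder.
  leading term v: no divisor's leading term divides it; move -3599/3105v to the remainder.
  leading term 1: no divisor's leading term divides it; move -1691/1035 to the remainder.
  remainder 26/3105v³ - 62/345v² - 3599/3105v - 1691/1035 ≠ 0; add h_5 = 26/3105v³ - 62/345v² - 3599/3105v - 1691/1035 to the basis.

S(f_2,f_3): lcm = u²v. S = -⅓u² - ⅓uv² - 4/3uv + 8u + 3v² - v.
  leading term u²: subtract (1/9)·f_2 from -⅓u² - ⅓uv² - 4/3uv + 8u + 3v² - v → -⅓uv² - 13/9uv + 68/9u + 3v² - ⅓
  leading term uv²: subtract (-1/12v)·f_1 from -⅓uv² - 13/9uv + 68/9u + 3v² - ⅓ → -61/36uv + 68/9u - ⅙v³ + 8/3v² - 13/4v - ⅓
  leading term uv: subtract (-61/144)·f_1 from -61/36uv + 68/9u - ⅙v³ + 8/3v² - 13/4v - ⅓ → 905/144u - ⅙v³ + 131/72v² - 89/18v - 809/48
  leading term u: subtract (-362/621)·h_4 from 905/144u - ⅙v³ + 131/72v² - 89/18v - 809/48 → -401/1863v³ - 8/207v² - 7492/1863v - 10885/621
  leading term v³: subtract (-2005/78)·h_5 from -401/1863v³ - 8/207v² - 7492/1863v - 10885/621 → -545/117v² - 7913/234v - 4643/78
  leading term v²: no divisor's leading term divides it; move -545/117v² to the remainder.
  leading term v: no divisor's leading term divides it; move -7913/234v to the remainder.
  leading term 1: no divisor's leading term divides it; move -4643/78 to the remainder.
  remainder -545/117v² - 7913/234v - 4643/78 ≠ 0; add h_6 = -545/117v² - 7913/234v - 4643/78 to the basis.

S(f_1,h_4): lcm = uv. S = -¾u - 8/1035v⁴ - 34/115v³ - 731/2070v² - 382/345v - 39/4.
  leading term u: subtract (8/115)·h_4 from -¾u - 8/1035v⁴ - 34/115v³ - 731/2070v² - 382/345v - 39/4 → -8/1035v⁴ - 20/69v³ - 136/1035v² - 28/23v - 1112/115
  leading term v⁴: subtract (-12/13v)·h_5 from -8/1035v⁴ - 20/69v³ - 136/1035v² - 28/23v - 1112/115 → -2044/4485v³ - 1796/1495v² - 12224/4485v - 1112/115
  leading term v³: subtract (-9198/169)·h_5 from -2044/4485v³ - 1796/1495v² - 12224/4485v - 1112/115 → -1856/169v² - 11122/169v - 16662/169
  leading term v²: subtract (16704/7085)·h_6 from -1856/169v² - 11122/169v - 16662/169 → 98598/7085v + 295794/7085
  leading term v: no divisor's leading term divides it; move 98598/7085v to the remainder.
  leading term 1: no divisor's leading term divides it; move 295794/7085 to the remainder.
  remainder 98598/7085v + 295794/7085 ≠ 0; add h_7 = 98598/7085v + 295794/7085 to the basis.

The other S-polynomials (S(f_2,h_4), S(f_3,h_4), S(f_1,h_5), S(f_2,h_5), S(f_3,h_5), S(h_4,h_5), S(f_1,h_6), S(f_2,h_6), S(f_3,h_6), S(h_4,h_6), S(h_5,h_6), S(f_1,h_7), S(f_2,h_7), S(f_3,h_7), S(h_4,h_7), S(h_5,h_7), S(h_6,h_7)) all reduce to 0 modulo the current basis, so we have a Gröbner basis.
Inter-reduce: drop elements whose leading term is divisible by another's, tail-reduce, and make monic.
Reduced Gröbner basis: {u + 3, v + 3}.

A lex Gröbner basis eliminates variables successively. Here v + 3 depends only on v, with roots {-3}; lifting each root through the earlier basis elements recovers the full solutions.
  v = -3: the earlier basis element becomes u + 3 = 0, giving u = -3 — point (-3, -3).
Check: every point annihilates each of the original generators.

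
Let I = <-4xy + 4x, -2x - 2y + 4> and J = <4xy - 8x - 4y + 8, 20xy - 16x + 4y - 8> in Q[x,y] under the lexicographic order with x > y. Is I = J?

Yes, the ideals are equal.

Two ideals are equal iff their reduced Gröbner bases coincide (the reduced basis is unique for a fixed ordering).
Buchberger on the first generating set:
f_1 = -4xy + 4x, LT = xy.
f_2 = -2x - 2y + 4, LT = x.

S(f_1,f_2): lcm = xy. S = -x - y^{2} + 2y.
  leading term x: subtract (\tfrac{1}{2})·f_2 from -x - y^{2} + 2y → -y^{2} + 3y - 2
  leading term y^{2}: no divisor's leading term divides it; move -y^{2} to the remainder.
  leading term y: no divisor's leading term divides it; move 3y to the remainder.
  leading term 1: no divisor's leading term divides it; move -2 to the remainder.
  remainder -y^{2} + 3y - 2 ≠ 0; add g_3 = -y^{2} + 3y - 2 to the basis.

The other S-polynomials (S(f_1,g_3), S(f_2,g_3)) all reduce to 0 modulo the current basis, so we have a Gröbner basis.
Inter-reduce: drop elements whose leading term is divisible by another's, tail-reduce, and make monic.
Reduced Gröbner basis: {x + y - 2, y^{2} - 3y + 2}.

Buchberger on the second generating set:
h_1 = 4xy - 8x - 4y + 8, LT = xy.
h_2 = 20xy - 16x + 4y - 8, LT = xy.

S(h_1,h_2): lcm = xy. S = -\tfrac{6}{5}x - \tfrac{6}{5}y + \tfrac{12}{5}.
  leading term x: no divisor's leading term divides it; move -\tfrac{6}{5}x to the remainder.
  leading term y: no divisor's leading term divides it; move -\tfrac{6}{5}y to the remainder.
  leading term 1: no divisor's leading term divides it; move \tfrac{12}{5} to the remainder.
  remainder -\tfrac{6}{5}x - \tfrac{6}{5}y + \tfrac{12}{5} ≠ 0; add k_3 = -\tfrac{6}{5}x - \tfrac{6}{5}y + \tfrac{12}{5} to the basis.

S(h_1,k_3): lcm = xy. S = -2x - y^{2} + y + 2.
  leading term x: subtract (\tfrac{5}{3})·k_3 from -2x - y^{2} + y + 2 → -y^{2} + 3y - 2
  leading term y^{2}: no divisor's leading term divides it; move -y^{2} to the remainder.
  leading term y: no divisor's leading term divides it; move 3y to the remainder.
  leading term 1: no divisor's leading term divides it; move -2 to the remainder.
  remainder -y^{2} + 3y - 2 ≠ 0; add k_4 = -y^{2} + 3y - 2 to the basis.

The other S-polynomials (S(h_2,k_3), S(h_1,k_4), S(h_2,k_4), S(k_3,k_4)) all reduce to 0 modulo the current basis, so we have a Gröbner basis.
Inter-reduce: drop elements whose leading term is divisible by another's, tail-reduce, and make monic.
Reduced Gröbner basis: {x + y - 2, y^{2} - 3y + 2}.

The two bases agree; hence the ideals are identical.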